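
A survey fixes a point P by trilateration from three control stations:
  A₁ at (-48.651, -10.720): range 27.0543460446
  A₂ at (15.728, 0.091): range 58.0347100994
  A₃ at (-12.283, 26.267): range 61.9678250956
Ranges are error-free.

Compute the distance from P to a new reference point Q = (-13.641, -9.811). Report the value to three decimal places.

29.318

eq1: (x + 48.651)² + (y + 10.720)² = 27.0543460446²
eq2: (x − 15.728)² + (y − 0.091)² = 58.0347100994²
eq3: (x + 12.283)² + (y − 26.267)² = 61.9678250956²
eq3−eq2, eq3−eq1 (x²,y² cancel):
  56.022·x − 52.352·y = -121.465342
  -72.736·x − 73.974·y = 4749.084530
det = 56.022·-73.974 − -52.352·-72.736 = -7952.046500
x = (-121.465342·-73.974 − -52.352·4749.084530) / -7952.046500 = -32.395353
y = (56.022·4749.084530 − -121.465342·-72.736) / -7952.046500 = -32.346178
|P − Q| = √((-32.395353 − -13.641)² + (-32.346178 − -9.811)²) = 29.318253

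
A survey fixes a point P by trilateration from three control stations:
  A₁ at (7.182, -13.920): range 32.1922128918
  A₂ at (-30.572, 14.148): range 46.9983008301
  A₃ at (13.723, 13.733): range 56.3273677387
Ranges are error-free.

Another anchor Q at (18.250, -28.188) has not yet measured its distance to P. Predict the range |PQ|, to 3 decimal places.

eq1: (x − 7.182)² + (y + 13.920)² = 32.1922128918²
eq2: (x + 30.572)² + (y − 14.148)² = 46.9983008301²
eq3: (x − 13.723)² + (y − 13.733)² = 56.3273677387²
eq3−eq2, eq3−eq1 (x²,y² cancel):
  -88.590·x + 0.830·y = 1721.829145
  -13.082·x − 55.306·y = 2004.865292
det = -88.590·-55.306 − 0.830·-13.082 = 4910.416600
x = (1721.829145·-55.306 − 0.830·2004.865292) / 4910.416600 = -19.731833
y = (-88.590·2004.865292 − 1721.829145·-13.082) / 4910.416600 = -31.583073
|P − Q| = √((-19.731833 − 18.250)² + (-31.583073 − -28.188)²) = 38.133269

38.133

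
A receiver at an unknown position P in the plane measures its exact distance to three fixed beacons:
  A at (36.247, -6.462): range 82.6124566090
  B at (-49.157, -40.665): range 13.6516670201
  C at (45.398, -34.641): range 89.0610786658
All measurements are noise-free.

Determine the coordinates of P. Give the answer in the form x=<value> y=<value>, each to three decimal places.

x=-43.435 y=-28.270

eq1: (x − 36.247)² + (y + 6.462)² = 82.6124566090²
eq2: (x + 49.157)² + (y + 40.665)² = 13.6516670201²
eq3: (x − 45.398)² + (y + 34.641)² = 89.0610786658²
eq3−eq2, eq3−eq1 (x²,y² cancel):
  -189.110·x − 12.048·y = 8554.583310
  -18.302·x + 56.358·y = -798.317086
det = -189.110·56.358 − -12.048·-18.302 = -10878.363876
x = (8554.583310·56.358 − -12.048·-798.317086) / -10878.363876 = -43.434940
y = (-189.110·-798.317086 − 8554.583310·-18.302) / -10878.363876 = -28.270403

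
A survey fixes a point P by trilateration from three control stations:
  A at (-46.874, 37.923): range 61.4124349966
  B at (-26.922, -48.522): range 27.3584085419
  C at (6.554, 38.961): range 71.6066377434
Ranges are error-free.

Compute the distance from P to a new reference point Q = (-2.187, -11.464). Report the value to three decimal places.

eq1: (x + 46.874)² + (y − 37.923)² = 61.4124349966²
eq2: (x + 26.922)² + (y + 48.522)² = 27.3584085419²
eq3: (x − 6.554)² + (y − 38.961)² = 71.6066377434²
eq1−eq2, eq1−eq3 (x²,y² cancel):
  39.904·x − 172.890·y = 2466.857417
  106.856·x + 2.076·y = -3430.434765
det = 39.904·2.076 − -172.890·106.856 = 18557.174544
x = (2466.857417·2.076 − -172.890·-3430.434765) / 18557.174544 = -31.684062
y = (39.904·-3430.434765 − 2466.857417·106.856) / 18557.174544 = -21.581226
|P − Q| = √((-31.684062 − -2.187)² + (-21.581226 − -11.464)²) = 31.183889

31.184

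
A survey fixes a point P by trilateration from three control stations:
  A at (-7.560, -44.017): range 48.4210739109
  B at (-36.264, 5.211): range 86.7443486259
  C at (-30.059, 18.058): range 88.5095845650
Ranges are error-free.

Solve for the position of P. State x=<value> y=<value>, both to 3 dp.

x=40.162 y=-35.821

eq1: (x + 7.560)² + (y + 44.017)² = 48.4210739109²
eq2: (x + 36.264)² + (y − 5.211)² = 86.7443486259²
eq3: (x + 30.059)² + (y − 18.058)² = 88.5095845650²
eq1−eq2, eq1−eq3 (x²,y² cancel):
  -57.408·x + 98.456·y = -5832.399292
  -44.998·x + 124.150·y = -6254.361205
det = -57.408·124.150 − 98.456·-44.998 = -2696.880112
x = (-5832.399292·124.150 − 98.456·-6254.361205) / -2696.880112 = 40.162329
y = (-57.408·-6254.361205 − -5832.399292·-44.998) / -2696.880112 = -35.820675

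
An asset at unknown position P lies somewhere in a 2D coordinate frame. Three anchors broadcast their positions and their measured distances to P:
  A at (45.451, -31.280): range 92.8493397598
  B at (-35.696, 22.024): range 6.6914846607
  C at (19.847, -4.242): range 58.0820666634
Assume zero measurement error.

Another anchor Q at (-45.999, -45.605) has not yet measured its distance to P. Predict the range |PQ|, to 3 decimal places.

62.012

eq1: (x − 45.451)² + (y + 31.280)² = 92.8493397598²
eq2: (x + 35.696)² + (y − 22.024)² = 6.6914846607²
eq3: (x − 19.847)² + (y + 4.242)² = 58.0820666634²
eq1−eq2, eq1−eq3 (x²,y² cancel):
  -162.294·x + 106.608·y = 7291.253118
  -51.208·x + 54.076·y = 2615.139598
det = -162.294·54.076 − 106.608·-51.208 = -3317.027880
x = (7291.253118·54.076 − 106.608·2615.139598) / -3317.027880 = -34.816410
y = (-162.294·2615.139598 − 7291.253118·-51.208) / -3317.027880 = 15.390578
|P − Q| = √((-34.816410 − -45.999)² + (15.390578 − -45.605)²) = 62.012183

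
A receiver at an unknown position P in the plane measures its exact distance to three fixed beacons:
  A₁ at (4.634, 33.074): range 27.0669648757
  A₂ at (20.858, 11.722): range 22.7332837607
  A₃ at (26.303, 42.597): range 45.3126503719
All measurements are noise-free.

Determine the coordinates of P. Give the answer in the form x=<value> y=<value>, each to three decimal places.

eq1: (x − 4.634)² + (y − 33.074)² = 27.0669648757²
eq2: (x − 20.858)² + (y − 11.722)² = 22.7332837607²
eq3: (x − 26.303)² + (y − 42.597)² = 45.3126503719²
eq3−eq1, eq3−eq2 (x²,y² cancel):
  -43.338·x − 19.046·y = -70.373090
  -10.890·x − 61.750·y = -397.456677
det = -43.338·-61.750 − -19.046·-10.890 = 2468.710560
x = (-70.373090·-61.750 − -19.046·-397.456677) / 2468.710560 = -1.306116
y = (-43.338·-397.456677 − -70.373090·-10.890) / 2468.710560 = 6.666887

x=-1.306 y=6.667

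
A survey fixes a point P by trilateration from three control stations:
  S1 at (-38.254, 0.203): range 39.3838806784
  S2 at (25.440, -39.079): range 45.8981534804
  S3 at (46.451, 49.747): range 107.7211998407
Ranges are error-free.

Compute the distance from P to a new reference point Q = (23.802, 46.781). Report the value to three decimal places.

eq1: (x + 38.254)² + (y − 0.203)² = 39.3838806784²
eq2: (x − 25.440)² + (y + 39.079)² = 45.8981534804²
eq3: (x − 46.451)² + (y − 49.747)² = 107.7211998407²
eq3−eq1, eq3−eq2 (x²,y² cancel):
  -169.410·x − 99.088·y = 6883.717153
  -42.022·x − 177.652·y = 7039.118833
det = -169.410·-177.652 − -99.088·-42.022 = 25932.149384
x = (6883.717153·-177.652 − -99.088·7039.118833) / 25932.149384 = -20.261102
y = (-169.410·7039.118833 − 6883.717153·-42.022) / 25932.149384 = -34.830493
|P − Q| = √((-20.261102 − 23.802)² + (-34.830493 − 46.781)²) = 92.746929

92.747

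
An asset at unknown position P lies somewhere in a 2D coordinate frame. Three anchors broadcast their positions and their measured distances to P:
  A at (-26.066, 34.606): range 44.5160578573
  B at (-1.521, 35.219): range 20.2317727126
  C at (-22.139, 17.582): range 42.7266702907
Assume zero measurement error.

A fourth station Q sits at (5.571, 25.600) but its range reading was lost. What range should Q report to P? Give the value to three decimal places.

13.970

eq1: (x + 26.066)² + (y − 34.606)² = 44.5160578573²
eq2: (x + 1.521)² + (y − 35.219)² = 20.2317727126²
eq3: (x + 22.139)² + (y − 17.582)² = 42.7266702907²
eq2−eq3, eq2−eq1 (x²,y² cancel):
  -41.236·x − 35.274·y = -1859.673084
  -49.090·x − 1.226·y = -938.034590
det = -41.236·-1.226 − -35.274·-49.090 = -1681.045324
x = (-1859.673084·-1.226 − -35.274·-938.034590) / -1681.045324 = 18.326854
y = (-41.236·-938.034590 − -1859.673084·-49.090) / -1681.045324 = 31.296335
|P − Q| = √((18.326854 − 5.571)² + (31.296335 − 25.600)²) = 13.969970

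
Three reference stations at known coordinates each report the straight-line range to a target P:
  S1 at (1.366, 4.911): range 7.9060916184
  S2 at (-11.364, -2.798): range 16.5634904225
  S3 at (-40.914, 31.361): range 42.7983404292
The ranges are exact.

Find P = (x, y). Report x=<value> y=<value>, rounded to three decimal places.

x=-3.003 y=11.500

eq1: (x − 1.366)² + (y − 4.911)² = 7.9060916184²
eq2: (x + 11.364)² + (y + 2.798)² = 16.5634904225²
eq3: (x + 40.914)² + (y − 31.361)² = 42.7983404292²
eq2−eq3, eq2−eq1 (x²,y² cancel):
  -59.100·x + 68.318·y = 963.149688
  25.460·x + 15.418·y = 100.857507
det = -59.100·15.418 − 68.318·25.460 = -2650.580080
x = (963.149688·15.418 − 68.318·100.857507) / -2650.580080 = -3.002912
y = (-59.100·100.857507 − 963.149688·25.460) / -2650.580080 = 11.500301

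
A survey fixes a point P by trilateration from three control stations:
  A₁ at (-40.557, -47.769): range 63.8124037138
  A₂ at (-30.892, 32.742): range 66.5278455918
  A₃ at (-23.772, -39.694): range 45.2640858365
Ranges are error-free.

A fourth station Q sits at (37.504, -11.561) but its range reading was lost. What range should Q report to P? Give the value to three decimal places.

23.240

eq1: (x + 40.557)² + (y + 47.769)² = 63.8124037138²
eq2: (x + 30.892)² + (y − 32.742)² = 66.5278455918²
eq3: (x + 23.772)² + (y + 39.694)² = 45.2640858365²
eq3−eq1, eq3−eq2 (x²,y² cancel):
  -33.570·x − 16.150·y = -237.159411
  -14.240·x + 144.872·y = -2491.484164
det = -33.570·144.872 − -16.150·-14.240 = -5093.329040
x = (-237.159411·144.872 − -16.150·-2491.484164) / -5093.329040 = 14.645672
y = (-33.570·-2491.484164 − -237.159411·-14.240) / -5093.329040 = -15.758254
|P − Q| = √((14.645672 − 37.504)² + (-15.758254 − -11.561)²) = 23.240484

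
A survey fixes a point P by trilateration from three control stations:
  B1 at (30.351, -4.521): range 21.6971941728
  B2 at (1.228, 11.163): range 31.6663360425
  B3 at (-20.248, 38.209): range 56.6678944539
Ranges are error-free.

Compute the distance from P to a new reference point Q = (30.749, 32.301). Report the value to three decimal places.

eq1: (x − 30.351)² + (y + 4.521)² = 21.6971941728²
eq2: (x − 1.228)² + (y − 11.163)² = 31.6663360425²
eq3: (x + 20.248)² + (y − 38.209)² = 56.6678944539²
eq1−eq2, eq1−eq3 (x²,y² cancel):
  -58.246·x + 31.368·y = -1347.490692
  -101.198·x + 85.460·y = -1812.195484
det = -58.246·85.460 − 31.368·-101.198 = -1803.324296
x = (-1347.490692·85.460 − 31.368·-1812.195484) / -1803.324296 = 32.335619
y = (-58.246·-1812.195484 − -1347.490692·-101.198) / -1803.324296 = 17.085238
|P − Q| = √((32.335619 − 30.749)² + (17.085238 − 32.301)²) = 15.298260

15.298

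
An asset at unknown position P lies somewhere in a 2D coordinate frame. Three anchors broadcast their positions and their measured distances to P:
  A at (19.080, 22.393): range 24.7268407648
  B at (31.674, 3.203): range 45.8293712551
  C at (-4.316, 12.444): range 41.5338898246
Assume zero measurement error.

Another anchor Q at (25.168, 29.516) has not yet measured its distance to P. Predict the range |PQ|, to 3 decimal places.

18.800

eq1: (x − 19.080)² + (y − 22.393)² = 24.7268407648²
eq2: (x − 31.674)² + (y − 3.203)² = 45.8293712551²
eq3: (x + 4.316)² + (y − 12.444)² = 41.5338898246²
eq1−eq3, eq1−eq2 (x²,y² cancel):
  -46.792·x − 19.898·y = -1805.659207
  25.188·x − 38.380·y = -1340.905979
det = -46.792·-38.380 − -19.898·25.188 = 2297.067784
x = (-1805.659207·-38.380 − -19.898·-1340.905979) / 2297.067784 = 18.554025
y = (-46.792·-1340.905979 − -1805.659207·25.188) / 2297.067784 = 47.114246
|P − Q| = √((18.554025 − 25.168)² + (47.114246 − 29.516)²) = 18.800078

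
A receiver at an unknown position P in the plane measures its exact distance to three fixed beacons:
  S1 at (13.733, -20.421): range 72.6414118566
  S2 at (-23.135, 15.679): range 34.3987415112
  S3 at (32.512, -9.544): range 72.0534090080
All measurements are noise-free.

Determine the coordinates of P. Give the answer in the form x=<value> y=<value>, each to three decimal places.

eq1: (x − 13.733)² + (y + 20.421)² = 72.6414118566²
eq2: (x + 23.135)² + (y − 15.679)² = 34.3987415112²
eq3: (x − 32.512)² + (y + 9.544)² = 72.0534090080²
eq3−eq2, eq3−eq1 (x²,y² cancel):
  -111.294·x + 50.446·y = 3641.361518
  -37.558·x − 21.754·y = -627.586517
det = -111.294·-21.754 − 50.446·-37.558 = 4315.740544
x = (3641.361518·-21.754 − 50.446·-627.586517) / 4315.740544 = -11.018955
y = (-111.294·-627.586517 − 3641.361518·-37.558) / 4315.740544 = 47.873330

x=-11.019 y=47.873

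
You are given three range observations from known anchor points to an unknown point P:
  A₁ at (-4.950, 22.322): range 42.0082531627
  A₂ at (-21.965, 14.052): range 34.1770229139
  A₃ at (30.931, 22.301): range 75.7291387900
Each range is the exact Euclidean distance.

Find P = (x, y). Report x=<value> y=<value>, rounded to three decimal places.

eq1: (x + 4.950)² + (y − 22.322)² = 42.0082531627²
eq2: (x + 21.965)² + (y − 14.052)² = 34.1770229139²
eq3: (x − 30.931)² + (y − 22.301)² = 75.7291387900²
eq3−eq1, eq3−eq2 (x²,y² cancel):
  -71.762·x + 0.042·y = 3038.921950
  -105.792·x − 16.498·y = 3792.692134
det = -71.762·-16.498 − 0.042·-105.792 = 1188.372740
x = (3038.921950·-16.498 − 0.042·3792.692134) / 1188.372740 = -42.322939
y = (-71.762·3792.692134 − 3038.921950·-105.792) / 1188.372740 = 41.504198

x=-42.323 y=41.504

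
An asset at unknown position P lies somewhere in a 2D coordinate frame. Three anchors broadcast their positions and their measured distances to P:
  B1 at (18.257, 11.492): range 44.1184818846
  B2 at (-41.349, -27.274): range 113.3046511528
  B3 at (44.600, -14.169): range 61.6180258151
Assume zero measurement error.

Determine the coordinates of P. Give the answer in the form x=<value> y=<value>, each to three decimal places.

x=43.828 y=47.444

eq1: (x − 18.257)² + (y − 11.492)² = 44.1184818846²
eq2: (x + 41.349)² + (y + 27.274)² = 113.3046511528²
eq3: (x − 44.600)² + (y + 14.169)² = 61.6180258151²
eq3−eq1, eq3−eq2 (x²,y² cancel):
  -52.686·x + 51.322·y = 125.804214
  -171.898·x − 26.210·y = -8777.472552
det = -52.686·-26.210 − 51.322·-171.898 = 10203.049216
x = (125.804214·-26.210 − 51.322·-8777.472552) / 10203.049216 = 43.828086
y = (-52.686·-8777.472552 − 125.804214·-171.898) / 10203.049216 = 47.444191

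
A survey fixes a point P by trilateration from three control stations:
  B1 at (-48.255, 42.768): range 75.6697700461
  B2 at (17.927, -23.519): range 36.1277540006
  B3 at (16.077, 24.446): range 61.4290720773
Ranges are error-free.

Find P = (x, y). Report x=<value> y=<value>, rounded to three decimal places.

eq1: (x + 48.255)² + (y − 42.768)² = 75.6697700461²
eq2: (x − 17.927)² + (y + 23.519)² = 36.1277540006²
eq3: (x − 16.077)² + (y − 24.446)² = 61.4290720773²
eq1−eq2, eq1−eq3 (x²,y² cancel):
  132.364·x − 132.574·y = 1137.573331
  128.664·x − 36.644·y = -1349.186801
det = 132.364·-36.644 − -132.574·128.664 = 12207.154720
x = (1137.573331·-36.644 − -132.574·-1349.186801) / 12207.154720 = -18.067464
y = (132.364·-1349.186801 − 1137.573331·128.664) / 12207.154720 = -26.619512

x=-18.067 y=-26.620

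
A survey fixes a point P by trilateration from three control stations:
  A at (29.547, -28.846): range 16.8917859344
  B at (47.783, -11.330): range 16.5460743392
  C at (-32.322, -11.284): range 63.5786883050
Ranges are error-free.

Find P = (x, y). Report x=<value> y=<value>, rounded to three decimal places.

eq1: (x − 29.547)² + (y + 28.846)² = 16.8917859344²
eq2: (x − 47.783)² + (y + 11.330)² = 16.5460743392²
eq3: (x + 32.322)² + (y + 11.284)² = 63.5786883050²
eq3−eq2, eq3−eq1 (x²,y² cancel):
  160.210·x − 0.092·y = 5008.020680
  123.738·x − 35.124·y = 4289.993760
det = 160.210·-35.124 − -0.092·123.738 = -5615.832144
x = (5008.020680·-35.124 − -0.092·4289.993760) / -5615.832144 = 31.252187
y = (160.210·4289.993760 − 5008.020680·123.738) / -5615.832144 = -12.040502

x=31.252 y=-12.041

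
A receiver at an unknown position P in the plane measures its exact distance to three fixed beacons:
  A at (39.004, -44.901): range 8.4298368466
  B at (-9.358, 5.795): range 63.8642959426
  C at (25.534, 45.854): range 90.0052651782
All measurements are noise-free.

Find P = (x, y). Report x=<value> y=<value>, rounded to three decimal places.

eq1: (x − 39.004)² + (y + 44.901)² = 8.4298368466²
eq2: (x + 9.358)² + (y − 5.795)² = 63.8642959426²
eq3: (x − 25.534)² + (y − 45.854)² = 90.0052651782²
eq2−eq1, eq2−eq3 (x²,y² cancel):
  96.724·x − 101.392·y = 7423.843775
  69.784·x + 80.118·y = -1388.879181
det = 96.724·80.118 − -101.392·69.784 = 14824.872760
x = (7423.843775·80.118 − -101.392·-1388.879181) / 14824.872760 = 30.621664
y = (96.724·-1388.879181 − 7423.843775·69.784) / 14824.872760 = -44.007357

x=30.622 y=-44.007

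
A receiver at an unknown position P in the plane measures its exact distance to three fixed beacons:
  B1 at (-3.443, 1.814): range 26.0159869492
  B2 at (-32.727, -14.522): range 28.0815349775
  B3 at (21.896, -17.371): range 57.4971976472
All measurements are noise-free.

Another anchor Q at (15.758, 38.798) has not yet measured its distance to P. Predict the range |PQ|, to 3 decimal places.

49.917

eq1: (x + 3.443)² + (y − 1.814)² = 26.0159869492²
eq2: (x + 32.727)² + (y + 14.522)² = 28.0815349775²
eq3: (x − 21.896)² + (y + 17.371)² = 57.4971976472²
eq2−eq3, eq2−eq1 (x²,y² cancel):
  109.246·x − 5.698·y = -3018.113687
  58.568·x + 32.672·y = -1155.059138
det = 109.246·32.672 − -5.698·58.568 = 3903.005776
x = (-3018.113687·32.672 − -5.698·-1155.059138) / 3903.005776 = -26.950854
y = (109.246·-1155.059138 − -3018.113687·58.568) / 3903.005776 = 12.959061
|P − Q| = √((-26.950854 − 15.758)² + (12.959061 − 38.798)²) = 49.916900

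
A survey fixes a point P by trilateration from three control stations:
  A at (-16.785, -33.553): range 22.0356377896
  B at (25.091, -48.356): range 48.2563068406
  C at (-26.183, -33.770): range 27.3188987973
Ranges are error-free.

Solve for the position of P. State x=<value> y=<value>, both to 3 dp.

eq1: (x + 16.785)² + (y + 33.553)² = 22.0356377896²
eq2: (x − 25.091)² + (y + 48.356)² = 48.2563068406²
eq3: (x + 26.183)² + (y + 33.770)² = 27.3188987973²
eq1−eq2, eq1−eq3 (x²,y² cancel):
  83.752·x − 29.606·y = -282.780834
  -18.796·x − 0.434·y = 157.669456
det = 83.752·-0.434 − -29.606·-18.796 = -592.822744
x = (-282.780834·-0.434 − -29.606·157.669456) / -592.822744 = -8.081149
y = (83.752·157.669456 − -282.780834·-18.796) / -592.822744 = -13.309179

x=-8.081 y=-13.309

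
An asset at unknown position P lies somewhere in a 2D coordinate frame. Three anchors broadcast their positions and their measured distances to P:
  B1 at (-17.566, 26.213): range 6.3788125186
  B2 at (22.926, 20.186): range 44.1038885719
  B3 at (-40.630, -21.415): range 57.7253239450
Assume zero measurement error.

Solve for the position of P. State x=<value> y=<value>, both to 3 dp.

x=-19.482 y=32.297

eq1: (x + 17.566)² + (y − 26.213)² = 6.3788125186²
eq2: (x − 22.926)² + (y − 20.186)² = 44.1038885719²
eq3: (x + 40.630)² + (y + 21.415)² = 57.7253239450²
eq3−eq1, eq3−eq2 (x²,y² cancel):
  46.128·x + 95.256·y = 2177.810375
  127.112·x + 83.202·y = 210.736984
det = 46.128·83.202 − 95.256·127.112 = -8270.238816
x = (2177.810375·83.202 − 95.256·210.736984) / -8270.238816 = -19.482414
y = (46.128·210.736984 − 2177.810375·127.112) / -8270.238816 = 32.297127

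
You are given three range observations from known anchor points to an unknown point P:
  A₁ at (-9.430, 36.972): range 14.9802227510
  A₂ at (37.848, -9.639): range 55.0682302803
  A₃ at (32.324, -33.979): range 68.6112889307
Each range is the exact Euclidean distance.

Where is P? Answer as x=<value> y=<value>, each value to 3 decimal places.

x=-7.101 y=22.174

eq1: (x + 9.430)² + (y − 36.972)² = 14.9802227510²
eq2: (x − 37.848)² + (y + 9.639)² = 55.0682302803²
eq3: (x − 32.324)² + (y + 33.979)² = 68.6112889307²
eq1−eq3, eq1−eq2 (x²,y² cancel):
  83.508·x − 141.902·y = -3739.542162
  94.556·x − 93.222·y = -2738.575172
det = 83.508·-93.222 − -141.902·94.556 = 5632.902736
x = (-3739.542162·-93.222 − -141.902·-2738.575172) / 5632.902736 = -7.101435
y = (83.508·-2738.575172 − -3739.542162·94.556) / 5632.902736 = 22.173863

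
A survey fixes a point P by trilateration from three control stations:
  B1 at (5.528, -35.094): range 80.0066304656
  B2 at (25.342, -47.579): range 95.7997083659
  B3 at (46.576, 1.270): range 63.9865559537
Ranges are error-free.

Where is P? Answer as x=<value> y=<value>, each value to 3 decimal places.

x=-0.423 y=44.691

eq1: (x − 5.528)² + (y + 35.094)² = 80.0066304656²
eq2: (x − 25.342)² + (y + 47.579)² = 95.7997083659²
eq3: (x − 46.576)² + (y − 1.270)² = 63.9865559537²
eq3−eq2, eq3−eq1 (x²,y² cancel):
  -42.468·x − 97.698·y = -4348.263251
  -82.096·x − 72.728·y = -3215.570632
det = -42.468·-72.728 − -97.698·-82.096 = -4932.002304
x = (-4348.263251·-72.728 − -97.698·-3215.570632) / -4932.002304 = -0.422885
y = (-42.468·-3215.570632 − -4348.263251·-82.096) / -4932.002304 = 44.691010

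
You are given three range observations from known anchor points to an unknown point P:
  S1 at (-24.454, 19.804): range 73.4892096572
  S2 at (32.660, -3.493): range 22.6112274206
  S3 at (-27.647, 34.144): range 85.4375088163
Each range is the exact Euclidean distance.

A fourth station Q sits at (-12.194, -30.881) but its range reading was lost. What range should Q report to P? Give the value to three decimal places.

45.379

eq1: (x + 24.454)² + (y − 19.804)² = 73.4892096572²
eq2: (x − 32.660)² + (y + 3.493)² = 22.6112274206²
eq3: (x + 27.647)² + (y − 34.144)² = 85.4375088163²
eq1−eq3, eq1−eq2 (x²,y² cancel):
  -6.386·x + 28.680·y = -958.931164
  114.228·x − 46.594·y = 4978.076448
det = -6.386·-46.594 − 28.680·114.228 = -2978.509756
x = (-958.931164·-46.594 − 28.680·4978.076448) / -2978.509756 = 32.932843
y = (-6.386·4978.076448 − -958.931164·114.228) / -2978.509756 = -26.102581
|P − Q| = √((32.932843 − -12.194)² + (-26.102581 − -30.881)²) = 45.379128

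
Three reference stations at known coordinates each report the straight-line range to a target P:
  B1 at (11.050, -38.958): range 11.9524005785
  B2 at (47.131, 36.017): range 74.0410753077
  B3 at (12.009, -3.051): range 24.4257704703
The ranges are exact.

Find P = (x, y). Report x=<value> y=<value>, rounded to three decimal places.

x=8.663 y=-27.246

eq1: (x − 11.050)² + (y + 38.958)² = 11.9524005785²
eq2: (x − 47.131)² + (y − 36.017)² = 74.0410753077²
eq3: (x − 12.009)² + (y + 3.051)² = 24.4257704703²
eq1−eq2, eq1−eq3 (x²,y² cancel):
  72.162·x + 149.950·y = -3460.493767
  1.918·x + 71.814·y = -1940.061965
det = 72.162·71.814 − 149.950·1.918 = 4894.637768
x = (-3460.493767·71.814 − 149.950·-1940.061965) / 4894.637768 = 8.662621
y = (72.162·-1940.061965 − -3460.493767·1.918) / 4894.637768 = -27.246454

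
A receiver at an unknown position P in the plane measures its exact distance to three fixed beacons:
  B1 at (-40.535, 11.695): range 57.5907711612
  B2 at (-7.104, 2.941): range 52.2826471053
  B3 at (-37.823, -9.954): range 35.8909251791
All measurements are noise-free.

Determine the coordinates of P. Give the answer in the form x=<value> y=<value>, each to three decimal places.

eq1: (x + 40.535)² + (y − 11.695)² = 57.5907711612²
eq2: (x + 7.104)² + (y − 2.941)² = 52.2826471053²
eq3: (x + 37.823)² + (y + 9.954)² = 35.8909251791²
eq3−eq1, eq3−eq2 (x²,y² cancel):
  -5.424·x + 43.298·y = -1778.340608
  61.438·x + 25.790·y = -2915.861826
det = -5.424·25.790 − 43.298·61.438 = -2800.027484
x = (-1778.340608·25.790 − 43.298·-2915.861826) / -2800.027484 = -28.709569
y = (-5.424·-2915.861826 − -1778.340608·61.438) / -2800.027484 = -44.668606

x=-28.710 y=-44.669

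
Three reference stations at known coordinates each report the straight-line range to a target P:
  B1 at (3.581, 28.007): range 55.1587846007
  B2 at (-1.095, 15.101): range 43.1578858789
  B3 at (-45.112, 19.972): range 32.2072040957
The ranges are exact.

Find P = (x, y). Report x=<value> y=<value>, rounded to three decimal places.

eq1: (x − 3.581)² + (y − 28.007)² = 55.1587846007²
eq2: (x + 1.095)² + (y − 15.101)² = 43.1578858789²
eq3: (x + 45.112)² + (y − 19.972)² = 32.2072040957²
eq2−eq1, eq2−eq3 (x²,y² cancel):
  9.352·x + 25.812·y = -611.912021
  -88.034·x + 9.742·y = 3030.033220
det = 9.352·9.742 − 25.812·-88.034 = 2363.440792
x = (-611.912021·9.742 − 25.812·3030.033220) / 2363.440792 = -35.614374
y = (9.352·3030.033220 − -611.912021·-88.034) / 2363.440792 = -10.802975

x=-35.614 y=-10.803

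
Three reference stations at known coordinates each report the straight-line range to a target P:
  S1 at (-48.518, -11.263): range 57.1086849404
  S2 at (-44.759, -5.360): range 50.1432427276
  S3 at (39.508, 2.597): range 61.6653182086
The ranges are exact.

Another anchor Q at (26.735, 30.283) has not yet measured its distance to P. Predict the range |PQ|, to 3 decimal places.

eq1: (x + 48.518)² + (y + 11.263)² = 57.1086849404²
eq2: (x + 44.759)² + (y + 5.360)² = 50.1432427276²
eq3: (x − 39.508)² + (y − 2.597)² = 61.6653182086²
eq1−eq3, eq1−eq2 (x²,y² cancel):
  176.052·x + 27.720·y = -1454.434594
  7.518·x + 11.806·y = 298.303292
det = 176.052·11.806 − 27.720·7.518 = 1870.070952
x = (-1454.434594·11.806 − 27.720·298.303292) / 1870.070952 = -13.603774
y = (176.052·298.303292 − -1454.434594·7.518) / 1870.070952 = 33.929905
|P − Q| = √((-13.603774 − 26.735)² + (33.929905 − 30.283)²) = 40.503291

40.503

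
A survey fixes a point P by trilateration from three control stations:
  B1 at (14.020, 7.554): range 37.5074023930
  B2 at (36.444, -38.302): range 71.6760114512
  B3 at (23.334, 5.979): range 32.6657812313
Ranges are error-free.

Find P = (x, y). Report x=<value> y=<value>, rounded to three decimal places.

eq1: (x − 14.020)² + (y − 7.554)² = 37.5074023930²
eq2: (x − 36.444)² + (y + 38.302)² = 71.6760114512²
eq3: (x − 23.334)² + (y − 5.979)² = 32.6657812313²
eq1−eq3, eq1−eq2 (x²,y² cancel):
  18.628·x − 3.150·y = 666.352652
  44.848·x − 91.712·y = -1189.060359
det = 18.628·-91.712 − -3.150·44.848 = -1567.139936
x = (666.352652·-91.712 − -3.150·-1189.060359) / -1567.139936 = 41.386269
y = (18.628·-1189.060359 − 666.352652·44.848) / -1567.139936 = 33.203417

x=41.386 y=33.203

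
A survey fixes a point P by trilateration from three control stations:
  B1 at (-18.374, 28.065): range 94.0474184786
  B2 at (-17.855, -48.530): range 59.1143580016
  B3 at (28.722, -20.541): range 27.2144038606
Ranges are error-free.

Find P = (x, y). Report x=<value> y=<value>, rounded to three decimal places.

x=41.139 y=-44.758

eq1: (x + 18.374)² + (y − 28.065)² = 94.0474184786²
eq2: (x + 17.855)² + (y + 48.530)² = 59.1143580016²
eq3: (x − 28.722)² + (y + 20.541)² = 27.2144038606²
eq2−eq3, eq2−eq1 (x²,y² cancel):
  93.154·x + 55.978·y = 1326.807584
  -1.038·x + 153.190·y = -6899.123425
det = 93.154·153.190 − 55.978·-1.038 = 14328.366424
x = (1326.807584·153.190 − 55.978·-6899.123425) / 14328.366424 = 41.138869
y = (93.154·-6899.123425 − 1326.807584·-1.038) / 14328.366424 = -44.757630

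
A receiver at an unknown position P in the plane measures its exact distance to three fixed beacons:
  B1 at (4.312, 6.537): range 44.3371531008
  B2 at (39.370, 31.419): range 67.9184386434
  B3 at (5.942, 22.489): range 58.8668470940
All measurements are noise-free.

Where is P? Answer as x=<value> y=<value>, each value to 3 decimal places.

eq1: (x − 4.312)² + (y − 6.537)² = 44.3371531008²
eq2: (x − 39.370)² + (y − 31.419)² = 67.9184386434²
eq3: (x − 5.942)² + (y − 22.489)² = 58.8668470940²
eq3−eq2, eq3−eq1 (x²,y² cancel):
  66.856·x + 17.860·y = 848.479355
  -3.260·x − 31.904·y = 1019.785770
det = 66.856·-31.904 − 17.860·-3.260 = -2074.750224
x = (848.479355·-31.904 − 17.860·1019.785770) / -2074.750224 = 21.825885
y = (66.856·1019.785770 − 848.479355·-3.260) / -2074.750224 = -34.194401

x=21.826 y=-34.194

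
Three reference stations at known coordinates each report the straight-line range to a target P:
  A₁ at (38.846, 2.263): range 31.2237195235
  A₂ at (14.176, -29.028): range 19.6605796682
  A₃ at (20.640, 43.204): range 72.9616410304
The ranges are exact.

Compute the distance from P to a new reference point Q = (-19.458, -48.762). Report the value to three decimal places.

eq1: (x − 38.846)² + (y − 2.263)² = 31.2237195235²
eq2: (x − 14.176)² + (y + 29.028)² = 19.6605796682²
eq3: (x − 20.640)² + (y − 43.204)² = 72.9616410304²
eq1−eq3, eq1−eq2 (x²,y² cancel):
  -36.412·x + 81.882·y = -3570.018070
  -49.340·x − 62.582·y = 117.833143
det = -36.412·-62.582 − 81.882·-49.340 = 6318.793664
x = (-3570.018070·-62.582 − 81.882·117.833143) / 6318.793664 = 33.830897
y = (-36.412·117.833143 − -3570.018070·-49.340) / 6318.793664 = -28.555329
|P − Q| = √((33.830897 − -19.458)² + (-28.555329 − -48.762)²) = 56.991369

56.991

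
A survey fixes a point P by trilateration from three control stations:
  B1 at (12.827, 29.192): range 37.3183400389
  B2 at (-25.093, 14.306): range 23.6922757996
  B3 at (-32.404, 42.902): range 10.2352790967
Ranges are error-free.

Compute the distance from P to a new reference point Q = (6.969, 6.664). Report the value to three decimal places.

eq1: (x − 12.827)² + (y − 29.192)² = 37.3183400389²
eq2: (x + 25.093)² + (y − 14.306)² = 23.6922757996²
eq3: (x + 32.404)² + (y − 42.902)² = 10.2352790967²
eq3−eq1, eq3−eq2 (x²,y² cancel):
  90.462·x − 27.420·y = -3161.793592
  14.622·x − 57.192·y = -2512.843529
det = 90.462·-57.192 − -27.420·14.622 = -4772.767464
x = (-3161.793592·-57.192 − -27.420·-2512.843529) / -4772.767464 = -23.451201
y = (90.462·-2512.843529 − -3161.793592·14.622) / -4772.767464 = 37.941322
|P − Q| = √((-23.451201 − 6.969)² + (37.941322 − 6.664)²) = 43.630946

43.631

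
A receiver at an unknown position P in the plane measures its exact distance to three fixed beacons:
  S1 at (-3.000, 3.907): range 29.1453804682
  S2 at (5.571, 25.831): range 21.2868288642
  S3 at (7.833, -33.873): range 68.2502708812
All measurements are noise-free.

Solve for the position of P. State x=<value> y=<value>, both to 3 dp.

x=-15.228 y=30.363

eq1: (x + 3.000)² + (y − 3.907)² = 29.1453804682²
eq2: (x − 5.571)² + (y − 25.831)² = 21.2868288642²
eq3: (x − 7.833)² + (y + 33.873)² = 68.2502708812²
eq1−eq3, eq1−eq2 (x²,y² cancel):
  21.666·x − 75.560·y = -2624.174904
  17.142·x + 43.848·y = 1070.336073
det = 21.666·43.848 − -75.560·17.142 = 2245.260288
x = (-2624.174904·43.848 − -75.560·1070.336073) / 2245.260288 = -15.227734
y = (21.666·1070.336073 − -2624.174904·17.142) / 2245.260288 = 30.363298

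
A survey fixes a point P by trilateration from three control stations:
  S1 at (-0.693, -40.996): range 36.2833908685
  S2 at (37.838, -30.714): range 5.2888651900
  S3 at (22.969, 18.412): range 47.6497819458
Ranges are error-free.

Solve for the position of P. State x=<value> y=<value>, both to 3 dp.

eq1: (x + 0.693)² + (y + 40.996)² = 36.2833908685²
eq2: (x − 37.838)² + (y + 30.714)² = 5.2888651900²
eq3: (x − 22.969)² + (y − 18.412)² = 47.6497819458²
eq2−eq3, eq2−eq1 (x²,y² cancel):
  -29.738·x + 98.252·y = -3751.016959
  -77.062·x − 20.564·y = -1982.424133
det = -29.738·-20.564 − 98.252·-77.062 = 8183.027856
x = (-3751.016959·-20.564 − 98.252·-1982.424133) / 8183.027856 = 33.228904
y = (-29.738·-1982.424133 − -3751.016959·-77.062) / 8183.027856 = -28.120097

x=33.229 y=-28.120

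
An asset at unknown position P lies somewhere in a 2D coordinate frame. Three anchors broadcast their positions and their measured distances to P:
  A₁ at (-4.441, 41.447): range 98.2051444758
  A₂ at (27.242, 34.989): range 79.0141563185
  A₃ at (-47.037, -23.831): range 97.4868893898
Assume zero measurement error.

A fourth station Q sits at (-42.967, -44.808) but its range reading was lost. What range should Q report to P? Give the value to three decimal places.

91.974

eq1: (x + 4.441)² + (y − 41.447)² = 98.2051444758²
eq2: (x − 27.242)² + (y − 34.989)² = 79.0141563185²
eq3: (x + 47.037)² + (y + 23.831)² = 97.4868893898²
eq2−eq1, eq2−eq3 (x²,y² cancel):
  -63.366·x + 12.916·y = -3629.793898
  -148.558·x − 117.640·y = -2446.417459
det = -63.366·-117.640 − 12.916·-148.558 = 9373.151368
x = (-3629.793898·-117.640 − 12.916·-2446.417459) / 9373.151368 = 48.927715
y = (-63.366·-2446.417459 − -3629.793898·-148.558) / 9373.151368 = -40.991041
|P − Q| = √((48.927715 − -42.967)² + (-40.991041 − -44.808)²) = 91.973952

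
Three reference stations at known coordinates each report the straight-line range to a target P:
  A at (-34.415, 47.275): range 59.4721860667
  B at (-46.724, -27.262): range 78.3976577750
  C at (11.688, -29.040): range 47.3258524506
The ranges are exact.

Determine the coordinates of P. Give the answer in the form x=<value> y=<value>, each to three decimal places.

x=17.324 y=17.949

eq1: (x + 34.415)² + (y − 47.275)² = 59.4721860667²
eq2: (x + 46.724)² + (y + 27.262)² = 78.3976577750²
eq3: (x − 11.688)² + (y + 29.040)² = 47.3258524506²
eq3−eq2, eq3−eq1 (x²,y² cancel):
  -116.824·x + 3.556·y = -1960.038558
  -92.206·x + 152.630·y = 1142.182301
det = -116.824·152.630 − 3.556·-92.206 = -17502.962584
x = (-1960.038558·152.630 − 3.556·1142.182301) / -17502.962584 = 17.324055
y = (-116.824·1142.182301 − -1960.038558·-92.206) / -17502.962584 = 17.949054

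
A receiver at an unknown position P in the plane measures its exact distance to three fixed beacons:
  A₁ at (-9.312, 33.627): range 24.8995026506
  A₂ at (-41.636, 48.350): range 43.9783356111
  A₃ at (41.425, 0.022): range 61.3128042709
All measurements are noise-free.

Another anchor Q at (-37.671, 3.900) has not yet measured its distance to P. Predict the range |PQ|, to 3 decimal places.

19.902

eq1: (x + 9.312)² + (y − 33.627)² = 24.8995026506²
eq2: (x + 41.636)² + (y − 48.350)² = 43.9783356111²
eq3: (x − 41.425)² + (y − 0.022)² = 61.3128042709²
eq2−eq1, eq2−eq3 (x²,y² cancel):
  64.648·x − 29.446·y = -1539.681752
  166.122·x − 96.656·y = -4180.413851
det = 64.648·-96.656 − -29.446·166.122 = -1356.988676
x = (-1539.681752·-96.656 − -29.446·-4180.413851) / -1356.988676 = -18.955953
y = (64.648·-4180.413851 − -1539.681752·166.122) / -1356.988676 = 10.670968
|P − Q| = √((-18.955953 − -37.671)² + (10.670968 − 3.900)²) = 19.902236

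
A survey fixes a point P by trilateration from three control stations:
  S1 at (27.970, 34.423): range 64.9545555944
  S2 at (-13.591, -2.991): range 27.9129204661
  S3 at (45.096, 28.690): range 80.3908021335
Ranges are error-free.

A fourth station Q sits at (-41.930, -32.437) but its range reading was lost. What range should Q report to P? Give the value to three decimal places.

eq1: (x − 27.970)² + (y − 34.423)² = 64.9545555944²
eq2: (x + 13.591)² + (y + 2.991)² = 27.9129204661²
eq3: (x − 45.096)² + (y − 28.690)² = 80.3908021335²
eq2−eq3, eq2−eq1 (x²,y² cancel):
  117.374·x + 63.362·y = -3020.445985
  83.122·x + 74.828·y = -1666.360697
det = 117.374·74.828 − 63.362·83.122 = 3516.085508
x = (-3020.445985·74.828 − 63.362·-1666.360697) / 3516.085508 = -34.251154
y = (117.374·-1666.360697 − -3020.445985·83.122) / 3516.085508 = 15.778368
|P − Q| = √((-34.251154 − -41.930)² + (15.778368 − -32.437)²) = 48.823011

48.823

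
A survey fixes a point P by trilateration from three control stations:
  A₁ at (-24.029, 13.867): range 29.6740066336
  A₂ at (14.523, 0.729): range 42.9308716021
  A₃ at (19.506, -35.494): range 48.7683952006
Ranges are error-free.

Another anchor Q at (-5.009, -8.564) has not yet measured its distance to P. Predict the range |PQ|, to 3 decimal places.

21.353

eq1: (x + 24.029)² + (y − 13.867)² = 29.6740066336²
eq2: (x − 14.523)² + (y − 0.729)² = 42.9308716021²
eq3: (x − 19.506)² + (y + 35.494)² = 48.7683952006²
eq2−eq3, eq2−eq1 (x²,y² cancel):
  9.966·x − 72.446·y = 893.562468
  -77.104·x + 26.276·y = 1520.750627
det = 9.966·26.276 − -72.446·-77.104 = -5324.009768
x = (893.562468·26.276 − -72.446·1520.750627) / -5324.009768 = -25.103550
y = (9.966·1520.750627 − 893.562468·-77.104) / -5324.009768 = -15.787545
|P − Q| = √((-25.103550 − -5.009)² + (-15.787545 − -8.564)²) = 21.353467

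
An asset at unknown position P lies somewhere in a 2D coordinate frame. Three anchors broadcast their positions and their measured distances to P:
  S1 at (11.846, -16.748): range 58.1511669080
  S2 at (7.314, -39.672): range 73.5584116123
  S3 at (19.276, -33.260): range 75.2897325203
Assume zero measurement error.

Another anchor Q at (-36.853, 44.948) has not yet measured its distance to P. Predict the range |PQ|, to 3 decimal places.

22.258

eq1: (x − 11.846)² + (y + 16.748)² = 58.1511669080²
eq2: (x − 7.314)² + (y + 39.672)² = 73.5584116123²
eq3: (x − 19.276)² + (y + 33.260)² = 75.2897325203²
eq2−eq3, eq2−eq1 (x²,y² cancel):
  23.924·x + 12.824·y = -407.274308
  9.064·x + 45.848·y = 822.742746
det = 23.924·45.848 − 12.824·9.064 = 980.630816
x = (-407.274308·45.848 − 12.824·822.742746) / 980.630816 = -29.800782
y = (23.924·822.742746 − -407.274308·9.064) / 980.630816 = 23.836526
|P − Q| = √((-29.800782 − -36.853)² + (23.836526 − 44.948)²) = 22.258215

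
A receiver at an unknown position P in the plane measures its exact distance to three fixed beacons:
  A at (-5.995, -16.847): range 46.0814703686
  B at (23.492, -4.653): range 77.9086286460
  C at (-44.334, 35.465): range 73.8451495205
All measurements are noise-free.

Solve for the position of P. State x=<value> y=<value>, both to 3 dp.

eq1: (x + 5.995)² + (y + 16.847)² = 46.0814703686²
eq2: (x − 23.492)² + (y + 4.653)² = 77.9086286460²
eq3: (x + 44.334)² + (y − 35.465)² = 73.8451495205²
eq3−eq2, eq3−eq1 (x²,y² cancel):
  135.652·x − 80.236·y = -3266.393618
  76.678·x − 104.624·y = 426.095849
det = 135.652·-104.624 − -80.236·76.678 = -8040.118840
x = (-3266.393618·-104.624 − -80.236·426.095849) / -8040.118840 = -46.756945
y = (135.652·426.095849 − -3266.393618·76.678) / -8040.118840 = -38.340389

x=-46.757 y=-38.340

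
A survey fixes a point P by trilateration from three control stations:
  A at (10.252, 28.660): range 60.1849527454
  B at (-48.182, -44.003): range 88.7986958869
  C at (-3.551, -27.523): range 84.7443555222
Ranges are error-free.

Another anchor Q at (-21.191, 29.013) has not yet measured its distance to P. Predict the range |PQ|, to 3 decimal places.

30.877

eq1: (x − 10.252)² + (y − 28.660)² = 60.1849527454²
eq2: (x + 48.182)² + (y + 44.003)² = 88.7986958869²
eq3: (x + 3.551)² + (y + 27.523)² = 84.7443555222²
eq2−eq1, eq2−eq3 (x²,y² cancel):
  116.868·x + 145.326·y = 931.709825
  89.262·x + 32.960·y = -2784.041405
det = 116.868·32.960 − 145.326·89.262 = -9120.120132
x = (931.709825·32.960 − 145.326·-2784.041405) / -9120.120132 = -47.729937
y = (116.868·-2784.041405 − 931.709825·89.262) / -9120.120132 = 44.794545
|P − Q| = √((-47.729937 − -21.191)² + (44.794545 − 29.013)²) = 30.876728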